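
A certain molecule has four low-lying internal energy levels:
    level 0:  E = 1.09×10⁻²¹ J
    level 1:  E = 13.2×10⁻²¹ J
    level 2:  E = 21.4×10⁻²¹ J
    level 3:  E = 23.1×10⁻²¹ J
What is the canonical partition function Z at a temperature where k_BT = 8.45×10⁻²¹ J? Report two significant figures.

Eᵢ/kT = 0.1290, 1.562, 2.533, 2.734.
Z = Σ e^(−Eᵢ/kT) = e^(−0.1290) + e^(−1.562) + e^(−2.533) + e^(−2.734) = 0.8790 + 0.2097 + 0.07942 + 0.06496 = 1.233.

Z = 1.2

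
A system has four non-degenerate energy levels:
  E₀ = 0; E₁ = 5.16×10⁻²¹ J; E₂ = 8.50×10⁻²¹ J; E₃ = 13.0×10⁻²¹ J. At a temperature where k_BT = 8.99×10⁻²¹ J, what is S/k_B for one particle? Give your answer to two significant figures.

Eᵢ/kT = 0, 0.5740, 0.9455, 1.446.
Z = Σ e^(−Eᵢ/kT) = e^(−0) + e^(−0.5740) + e^(−0.9455) + e^(−1.446) = 1.000 + 0.5633 + 0.3885 + 0.2355 = 2.187.
⟨E⟩ = Σ EᵢPᵢ = 4.239 ×10⁻²¹ J.
S/k_B = ln Z + ⟨E⟩/kT = ln(2.187) + 4.239/8.99 = 0.7825 + 0.4715 = 1.3.

1.3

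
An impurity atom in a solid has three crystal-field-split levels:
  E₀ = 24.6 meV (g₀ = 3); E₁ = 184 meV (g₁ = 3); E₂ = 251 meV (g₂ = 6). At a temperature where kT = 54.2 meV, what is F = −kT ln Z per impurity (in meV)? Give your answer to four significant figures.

Eᵢ/kT = 0.453875, 3.39483, 4.63100.
Z = Σ gᵢe^(−Eᵢ/kT) = 3·e^(−0.453875) + 3·e^(−3.39483) + 6·e^(−4.63100) = 1.90549 + 0.100639 + 0.0584701 = 2.06460.
F = −kT ln Z = −54.2 × ln(2.06460) = −54.2 × 0.724937 = -39.29 meV.

-39.29 meV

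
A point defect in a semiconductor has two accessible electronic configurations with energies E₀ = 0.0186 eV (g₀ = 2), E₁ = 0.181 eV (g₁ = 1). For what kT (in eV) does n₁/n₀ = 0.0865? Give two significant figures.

0.093 eV

n₁/n₀ = (g₁/g₀) exp[−(E₁−E₀)/kT] = 0.0865.
⇒ (E₁−E₀)/kT = ln((1/2)/0.0865) = ln(5.780) = 1.754.
kT = 0.1624 eV / 1.754 = 0.093 eV.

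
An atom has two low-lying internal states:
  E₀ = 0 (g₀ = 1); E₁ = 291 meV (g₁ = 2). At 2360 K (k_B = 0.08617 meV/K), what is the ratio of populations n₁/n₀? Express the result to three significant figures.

k_BT = 0.08617 × 2360 K = 203.36 meV.
n₁/n₀ = (g₁/g₀) exp[−(E₁−E₀)/kT] = (2/1) × exp(−(291 meV)/(203.36 meV)) = (2/1) × exp(-1.4310) = 0.478.

0.478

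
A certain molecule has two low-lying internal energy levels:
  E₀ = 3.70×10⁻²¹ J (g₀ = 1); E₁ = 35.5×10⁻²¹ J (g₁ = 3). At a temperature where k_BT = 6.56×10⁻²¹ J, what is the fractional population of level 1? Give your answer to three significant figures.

0.0230

Eᵢ/kT = 0.56402, 5.4116.
Z = Σ gᵢe^(−Eᵢ/kT) = 1·e^(−0.56402) + 3·e^(−5.4116) = 0.56892 + 0.013393 = 0.58231.
P₁ = g₁ e^(−E₁/kT) / Z = 0.013393/0.58231 = 0.0230.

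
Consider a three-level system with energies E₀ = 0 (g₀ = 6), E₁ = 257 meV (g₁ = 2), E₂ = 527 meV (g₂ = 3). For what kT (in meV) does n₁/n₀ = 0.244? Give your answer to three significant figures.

n₁/n₀ = (g₁/g₀) exp[−(E₁−E₀)/kT] = 0.244.
⇒ (E₁−E₀)/kT = ln((2/6)/0.244) = ln(1.3661) = 0.31196.
kT = 257 meV / 0.31196 = 824 meV.

824 meV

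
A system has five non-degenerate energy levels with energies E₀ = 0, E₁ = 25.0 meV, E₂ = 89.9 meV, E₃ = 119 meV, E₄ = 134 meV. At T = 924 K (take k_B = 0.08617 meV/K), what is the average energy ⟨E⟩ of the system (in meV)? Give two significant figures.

40 meV

k_BT = 0.08617 × 924 K = 79.62 meV.
Eᵢ/kT = 0, 0.3140, 1.129, 1.495, 1.683.
Z = Σ e^(−Eᵢ/kT) = e^(−0) + e^(−0.3140) + e^(−1.129) + e^(−1.495) + e^(−1.683) = 1.000 + 0.7305 + 0.3234 + 0.2242 + 0.1858 = 2.464.
⟨E⟩ = Σ Eᵢ e^(−Eᵢ/kT) / Z = (0·1.000 + 25.0·0.7305 + 89.9·0.3234 + 119·0.2242 + 134·0.1858) / 2.464 = 40 meV.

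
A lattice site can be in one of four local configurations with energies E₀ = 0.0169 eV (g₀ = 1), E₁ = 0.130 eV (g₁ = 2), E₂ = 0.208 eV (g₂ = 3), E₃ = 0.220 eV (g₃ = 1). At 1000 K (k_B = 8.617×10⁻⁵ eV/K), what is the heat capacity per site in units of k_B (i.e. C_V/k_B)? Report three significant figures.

k_BT = 8.617×10⁻⁵ × 1000 K = 0.086170 eV.
Eᵢ/kT = 0.19612, 1.5086, 2.4138, 2.5531.
Z = Σ gᵢe^(−Eᵢ/kT) = 1·e^(−0.19612) + 2·e^(−1.5086) + 3·e^(−2.4138) + 1·e^(−2.5531) = 0.82191 + 0.44244 + 0.26842 + 0.077840 = 1.6106.
⟨E⟩ = 0.089633 eV, ⟨E²⟩ = 0.014338 eV².
C_V/k_B = (⟨E²⟩ − ⟨E⟩²)/(kT)² = (0.014338 − 0.0080341)/0.0074253 = 0.849.

0.849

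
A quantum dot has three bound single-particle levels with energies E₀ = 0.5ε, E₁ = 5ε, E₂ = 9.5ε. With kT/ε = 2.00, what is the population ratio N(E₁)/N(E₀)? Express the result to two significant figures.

n₁/n₀ = exp[−(E₁−E₀)/kT] = exp(−(4.5ε)/(2.00ε)) = exp(-2.250) = 0.11.

0.11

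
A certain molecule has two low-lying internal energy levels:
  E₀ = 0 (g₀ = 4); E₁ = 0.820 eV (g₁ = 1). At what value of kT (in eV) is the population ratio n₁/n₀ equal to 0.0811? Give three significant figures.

n₁/n₀ = (g₁/g₀) exp[−(E₁−E₀)/kT] = 0.0811.
⇒ (E₁−E₀)/kT = ln((1/4)/0.0811) = ln(3.0826) = 1.1258.
kT = 0.820 eV / 1.1258 = 0.728 eV.

0.728 eV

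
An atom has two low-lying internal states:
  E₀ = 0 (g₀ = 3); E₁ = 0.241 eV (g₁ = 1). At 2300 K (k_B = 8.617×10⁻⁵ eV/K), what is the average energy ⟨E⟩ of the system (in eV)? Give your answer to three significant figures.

k_BT = 8.617×10⁻⁵ × 2300 K = 0.19819 eV.
Eᵢ/kT = 0, 1.2160.
Z = Σ gᵢe^(−Eᵢ/kT) = 3·e^(−0) + 1·e^(−1.2160) = 3.0000 + 0.29641 = 3.2964.
⟨E⟩ = Σ Eᵢ gᵢe^(−Eᵢ/kT) / Z = (0·3.0000 + 0.241·0.29641) / 3.2964 = 0.0217 eV.

0.0217 eV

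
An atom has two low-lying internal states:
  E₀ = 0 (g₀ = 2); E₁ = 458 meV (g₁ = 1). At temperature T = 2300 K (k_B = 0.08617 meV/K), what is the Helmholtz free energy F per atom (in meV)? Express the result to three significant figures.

-147 meV

k_BT = 0.08617 × 2300 K = 198.19 meV.
Eᵢ/kT = 0, 2.3109.
Z = Σ gᵢe^(−Eᵢ/kT) = 2·e^(−0) + 1·e^(−2.3109) = 2.0000 + 0.099172 = 2.0992.
F = −kT ln Z = −198.19 × ln(2.0992) = −198.19 × 0.74156 = -147 meV.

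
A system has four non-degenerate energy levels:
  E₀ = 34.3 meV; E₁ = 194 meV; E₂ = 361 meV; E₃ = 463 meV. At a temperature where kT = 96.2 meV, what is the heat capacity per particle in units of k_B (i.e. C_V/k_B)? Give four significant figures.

Eᵢ/kT = 0.356549, 2.01663, 3.75260, 4.81289.
Z = Σ e^(−Eᵢ/kT) = e^(−0.356549) + e^(−2.01663) + e^(−3.75260) + e^(−4.81289) = 0.700088 + 0.133103 + 0.0234567 + 0.00812435 = 0.864772.
⟨E⟩ = 71.7697 meV, ⟨E²⟩ = 12294.1 meV².
C_V/k_B = (⟨E²⟩ − ⟨E⟩²)/(kT)² = (12294.1 − 5150.89)/9254.44 = 0.7719.

0.7719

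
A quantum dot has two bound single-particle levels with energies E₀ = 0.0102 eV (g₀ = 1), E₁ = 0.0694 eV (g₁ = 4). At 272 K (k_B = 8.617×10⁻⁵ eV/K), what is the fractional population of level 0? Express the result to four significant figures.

k_BT = 8.617×10⁻⁵ × 272 K = 0.0234382 eV.
Eᵢ/kT = 0.435187, 2.96098.
Z = Σ gᵢe^(−Eᵢ/kT) = 1·e^(−0.435187) + 4·e^(−2.96098) = 0.647144 + 0.207073 = 0.854217.
P₀ = g₀ e^(−E₀/kT) / Z = 0.647144/0.854217 = 0.7576.

0.7576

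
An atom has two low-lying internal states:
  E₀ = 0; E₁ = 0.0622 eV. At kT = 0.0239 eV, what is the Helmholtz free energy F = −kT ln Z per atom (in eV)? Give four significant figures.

Eᵢ/kT = 0, 2.60251.
Z = Σ e^(−Eᵢ/kT) = e^(−0) + e^(−2.60251) = 1.00000 + 0.0740874 = 1.07409.
F = −kT ln Z = −0.0239 × ln(1.07409) = −0.0239 × 0.0714738 = -0.001708 eV.

-0.001708 eV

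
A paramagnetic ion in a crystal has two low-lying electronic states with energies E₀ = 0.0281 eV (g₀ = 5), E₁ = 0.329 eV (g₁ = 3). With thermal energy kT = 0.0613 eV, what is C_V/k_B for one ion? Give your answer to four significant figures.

0.1058

Eᵢ/kT = 0.458401, 5.36705.
Z = Σ gᵢe^(−Eᵢ/kT) = 5·e^(−0.458401) + 3·e^(−5.36705) = 3.16147 + 0.0140036 = 3.17547.
⟨E⟩ = 0.0294270 eV, ⟨E²⟩ = 0.00126346 eV².
C_V/k_B = (⟨E²⟩ − ⟨E⟩²)/(kT)² = (0.00126346 − 0.000865948)/0.00375769 = 0.1058.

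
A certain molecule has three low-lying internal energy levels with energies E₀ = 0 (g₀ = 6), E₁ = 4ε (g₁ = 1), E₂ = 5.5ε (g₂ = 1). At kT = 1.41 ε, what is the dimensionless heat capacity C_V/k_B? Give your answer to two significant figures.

Eᵢ/kT = 0, 2.837, 3.901.
Z = Σ gᵢe^(−Eᵢ/kT) = 6·e^(−0) + 1·e^(−2.837) + 1·e^(−3.901) = 6.000 + 0.05860 + 0.02022 = 6.079.
⟨E⟩ = 0.05685 ε, ⟨E²⟩ = 0.2549 ε².
C_V/k_B = (⟨E²⟩ − ⟨E⟩²)/(kT)² = (0.2549 − 0.003232)/1.988 = 0.13.

0.13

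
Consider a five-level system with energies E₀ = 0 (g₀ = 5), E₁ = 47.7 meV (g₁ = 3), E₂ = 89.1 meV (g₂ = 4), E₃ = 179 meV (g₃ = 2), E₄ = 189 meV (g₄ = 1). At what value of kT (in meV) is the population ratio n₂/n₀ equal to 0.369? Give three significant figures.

115 meV

n₂/n₀ = (g₂/g₀) exp[−(E₂−E₀)/kT] = 0.369.
⇒ (E₂−E₀)/kT = ln((4/5)/0.369) = ln(2.1680) = 0.77381.
kT = 89.1 meV / 0.77381 = 115 meV.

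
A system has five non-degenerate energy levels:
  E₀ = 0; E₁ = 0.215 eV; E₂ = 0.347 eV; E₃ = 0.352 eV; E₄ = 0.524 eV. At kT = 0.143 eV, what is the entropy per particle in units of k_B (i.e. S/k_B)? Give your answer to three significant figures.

0.951

Eᵢ/kT = 0, 1.5035, 2.4266, 2.4615, 3.6643.
Z = Σ e^(−Eᵢ/kT) = e^(−0) + e^(−1.5035) + e^(−2.4266) + e^(−2.4615) + e^(−3.6643) = 1.0000 + 0.22235 + 0.088337 + 0.085307 + 0.025622 = 1.4216.
⟨E⟩ = Σ EᵢPᵢ = 0.085757 eV.
S/k_B = ln Z + ⟨E⟩/kT = ln(1.4216) + 0.085757/0.143 = 0.35178 + 0.59970 = 0.951.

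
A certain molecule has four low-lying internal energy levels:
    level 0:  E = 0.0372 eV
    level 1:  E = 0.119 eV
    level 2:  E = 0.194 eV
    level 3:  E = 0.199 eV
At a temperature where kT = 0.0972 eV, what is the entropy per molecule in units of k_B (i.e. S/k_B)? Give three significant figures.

1.15

Eᵢ/kT = 0.38272, 1.2243, 1.9959, 2.0473.
Z = Σ e^(−Eᵢ/kT) = e^(−0.38272) + e^(−1.2243) + e^(−1.9959) + e^(−2.0473) = 0.68200 + 0.29396 + 0.13589 + 0.12908 = 1.2409.
⟨E⟩ = Σ EᵢPᵢ = 0.090580 eV.
S/k_B = ln Z + ⟨E⟩/kT = ln(1.2409) + 0.090580/0.0972 = 0.21584 + 0.93189 = 1.15.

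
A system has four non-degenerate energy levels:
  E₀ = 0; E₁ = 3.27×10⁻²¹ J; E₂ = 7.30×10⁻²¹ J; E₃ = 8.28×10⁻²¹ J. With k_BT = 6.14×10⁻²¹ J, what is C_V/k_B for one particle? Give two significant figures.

Eᵢ/kT = 0, 0.5326, 1.189, 1.349.
Z = Σ e^(−Eᵢ/kT) = e^(−0) + e^(−0.5326) + e^(−1.189) + e^(−1.349) = 1.000 + 0.5871 + 0.3045 + 0.2595 = 2.151.
⟨E⟩ = 2.925, ⟨E²⟩ = 18.73.
C_V/k_B = (⟨E²⟩ − ⟨E⟩²)/(kT)² = (18.73 − 8.556)/37.70 = 0.27.

0.27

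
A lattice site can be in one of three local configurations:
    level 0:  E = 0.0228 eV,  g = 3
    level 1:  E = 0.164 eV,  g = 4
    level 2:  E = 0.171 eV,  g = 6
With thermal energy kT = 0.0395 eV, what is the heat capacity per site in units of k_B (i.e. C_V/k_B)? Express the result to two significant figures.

Eᵢ/kT = 0.5772, 4.152, 4.329.
Z = Σ gᵢe^(−Eᵢ/kT) = 3·e^(−0.5772) + 4·e^(−4.152) + 6·e^(−4.329) = 1.684 + 0.06293 + 0.07908 = 1.826.
⟨E⟩ = 0.03408 eV, ⟨E²⟩ = 0.002673 eV².
C_V/k_B = (⟨E²⟩ − ⟨E⟩²)/(kT)² = (0.002673 − 0.001161)/0.001560 = 0.97.

0.97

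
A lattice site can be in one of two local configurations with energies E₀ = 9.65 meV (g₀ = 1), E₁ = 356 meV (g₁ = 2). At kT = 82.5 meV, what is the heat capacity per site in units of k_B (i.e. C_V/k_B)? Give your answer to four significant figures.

0.4991

Eᵢ/kT = 0.116970, 4.31515.
Z = Σ gᵢe^(−Eᵢ/kT) = 1·e^(−0.116970) + 2·e^(−4.31515) = 0.889612 + 0.0267291 = 0.916341.
⟨E⟩ = 19.7528 meV, ⟨E²⟩ = 3787.22 meV².
C_V/k_B = (⟨E²⟩ − ⟨E⟩²)/(kT)² = (3787.22 − 390.173)/6806.25 = 0.4991.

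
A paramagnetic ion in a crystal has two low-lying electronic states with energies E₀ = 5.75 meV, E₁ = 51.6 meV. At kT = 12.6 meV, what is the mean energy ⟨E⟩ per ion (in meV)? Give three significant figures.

6.92 meV

Eᵢ/kT = 0.45635, 4.0952.
Z = Σ e^(−Eᵢ/kT) = e^(−0.45635) + e^(−4.0952) = 0.63359 + 0.016652 = 0.65024.
⟨E⟩ = Σ Eᵢ e^(−Eᵢ/kT) / Z = (5.75·0.63359 + 51.6·0.016652) / 0.65024 = 6.92 meV.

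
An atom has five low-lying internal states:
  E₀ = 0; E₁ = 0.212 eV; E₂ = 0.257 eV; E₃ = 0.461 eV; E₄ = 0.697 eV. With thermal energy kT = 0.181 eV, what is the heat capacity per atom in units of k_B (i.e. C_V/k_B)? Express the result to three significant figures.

Eᵢ/kT = 0, 1.1713, 1.4199, 2.5470, 3.8508.
Z = Σ e^(−Eᵢ/kT) = e^(−0) + e^(−1.1713) + e^(−1.4199) + e^(−2.5470) + e^(−3.8508) = 1.0000 + 0.30996 + 0.24174 + 0.078316 + 0.021263 = 1.6513.
⟨E⟩ = 0.10826 eV, ⟨E²⟩ = 0.034440 eV².
C_V/k_B = (⟨E²⟩ − ⟨E⟩²)/(kT)² = (0.034440 − 0.011720)/0.032761 = 0.694.

0.694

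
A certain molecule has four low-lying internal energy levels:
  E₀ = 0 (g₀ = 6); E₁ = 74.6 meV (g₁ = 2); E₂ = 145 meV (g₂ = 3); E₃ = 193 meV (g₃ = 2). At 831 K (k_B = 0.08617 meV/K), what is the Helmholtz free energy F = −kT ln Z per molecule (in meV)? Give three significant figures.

k_BT = 0.08617 × 831 K = 71.607 meV.
Eᵢ/kT = 0, 1.0418, 2.0249, 2.6953.
Z = Σ gᵢe^(−Eᵢ/kT) = 6·e^(−0) + 2·e^(−1.0418) + 3·e^(−2.0249) + 2·e^(−2.6953) = 6.0000 + 0.70564 + 0.39602 + 0.13504 = 7.2367.
F = −kT ln Z = −71.607 × ln(7.2367) = −71.607 × 1.9792 = -142 meV.

-142 meV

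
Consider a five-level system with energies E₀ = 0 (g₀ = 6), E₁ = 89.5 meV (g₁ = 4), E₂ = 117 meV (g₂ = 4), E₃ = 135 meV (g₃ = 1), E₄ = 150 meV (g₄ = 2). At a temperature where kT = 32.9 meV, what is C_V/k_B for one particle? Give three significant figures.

Eᵢ/kT = 0, 2.7204, 3.5562, 4.1033, 4.5593.
Z = Σ gᵢe^(−Eᵢ/kT) = 6·e^(−0) + 4·e^(−2.7204) + 4·e^(−3.5562) + 1·e^(−4.1033) + 2·e^(−4.5593) = 6.0000 + 0.26339 + 0.11419 + 0.016518 + 0.020939 = 6.4150.
⟨E⟩ = 6.5946 meV, ⟨E²⟩ = 692.93 meV².
C_V/k_B = (⟨E²⟩ − ⟨E⟩²)/(kT)² = (692.93 − 43.489)/1082.4 = 0.600.

0.600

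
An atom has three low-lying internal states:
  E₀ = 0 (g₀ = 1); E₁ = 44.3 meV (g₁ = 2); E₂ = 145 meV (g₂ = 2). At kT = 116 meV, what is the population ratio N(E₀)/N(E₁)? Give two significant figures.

n₀/n₁ = (g₀/g₁) exp[−(E₀−E₁)/kT] = (1/2) × exp(−(-44.3 meV)/(116 meV)) = (1/2) × exp(0.3819) = 0.73.

0.73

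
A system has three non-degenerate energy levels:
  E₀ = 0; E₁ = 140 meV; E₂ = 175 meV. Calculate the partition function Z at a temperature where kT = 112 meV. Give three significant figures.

Eᵢ/kT = 0, 1.2500, 1.5625.
Z = Σ e^(−Eᵢ/kT) = e^(−0) + e^(−1.2500) + e^(−1.5625) = 1.0000 + 0.28650 + 0.20961 = 1.4961.

Z = 1.50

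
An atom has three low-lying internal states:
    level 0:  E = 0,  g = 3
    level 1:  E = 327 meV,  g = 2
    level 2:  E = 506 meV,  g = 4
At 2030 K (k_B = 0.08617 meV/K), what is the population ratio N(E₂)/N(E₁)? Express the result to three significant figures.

k_BT = 0.08617 × 2030 K = 174.93 meV.
n₂/n₁ = (g₂/g₁) exp[−(E₂−E₁)/kT] = (4/2) × exp(−(179 meV)/(174.93 meV)) = (4/2) × exp(-1.0233) = 0.719.

0.719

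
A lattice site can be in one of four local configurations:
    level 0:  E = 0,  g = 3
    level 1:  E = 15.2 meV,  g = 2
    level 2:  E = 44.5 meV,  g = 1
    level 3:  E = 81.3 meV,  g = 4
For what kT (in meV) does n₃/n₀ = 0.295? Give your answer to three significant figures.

n₃/n₀ = (g₃/g₀) exp[−(E₃−E₀)/kT] = 0.295.
⇒ (E₃−E₀)/kT = ln((4/3)/0.295) = ln(4.5198) = 1.5085.
kT = 81.3 meV / 1.5085 = 53.9 meV.

53.9 meV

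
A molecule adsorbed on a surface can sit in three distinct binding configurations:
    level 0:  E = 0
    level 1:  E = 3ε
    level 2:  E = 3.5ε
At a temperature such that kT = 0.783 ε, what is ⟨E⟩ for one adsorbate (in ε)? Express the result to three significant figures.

Eᵢ/kT = 0, 3.8314, 4.4700.
Z = Σ e^(−Eᵢ/kT) = e^(−0) + e^(−3.8314) + e^(−4.4700) = 1.0000 + 0.021679 + 0.011447 = 1.0331.
⟨E⟩ = Σ Eᵢ e^(−Eᵢ/kT) / Z = (0·1.0000 + 3·0.021679 + 3.5·0.011447) / 1.0331 = 0.102 ε.

0.102 ε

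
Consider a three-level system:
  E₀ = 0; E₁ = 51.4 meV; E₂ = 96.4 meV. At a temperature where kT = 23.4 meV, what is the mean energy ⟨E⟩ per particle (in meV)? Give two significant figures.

6.5 meV

Eᵢ/kT = 0, 2.197, 4.120.
Z = Σ e^(−Eᵢ/kT) = e^(−0) + e^(−2.197) + e^(−4.120) = 1.000 + 0.1111 + 0.01624 = 1.127.
⟨E⟩ = Σ Eᵢ e^(−Eᵢ/kT) / Z = (0·1.000 + 51.4·0.1111 + 96.4·0.01624) / 1.127 = 6.5 meV.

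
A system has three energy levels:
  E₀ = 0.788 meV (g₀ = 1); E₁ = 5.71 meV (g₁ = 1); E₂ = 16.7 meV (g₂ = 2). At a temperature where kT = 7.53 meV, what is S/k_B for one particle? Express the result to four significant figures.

Eᵢ/kT = 0.104648, 0.758300, 2.21780.
Z = Σ gᵢe^(−Eᵢ/kT) = 1·e^(−0.104648) + 1·e^(−0.758300) + 2·e^(−2.21780) = 0.900641 + 0.468462 + 0.217697 = 1.58680.
⟨E⟩ = Σ EᵢPᵢ = 4.42410 meV.
S/k_B = ln Z + ⟨E⟩/kT = ln(1.58680) + 4.42410/7.53 = 0.461719 + 0.587530 = 1.049.

1.049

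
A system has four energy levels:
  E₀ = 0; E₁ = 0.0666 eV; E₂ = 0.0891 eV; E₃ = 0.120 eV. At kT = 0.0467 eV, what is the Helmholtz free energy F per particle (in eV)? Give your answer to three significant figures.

-0.0178 eV

Eᵢ/kT = 0, 1.4261, 1.9079, 2.5696.
Z = Σ e^(−Eᵢ/kT) = e^(−0) + e^(−1.4261) + e^(−1.9079) + e^(−2.5696) = 1.0000 + 0.24024 + 0.14839 + 0.076566 = 1.4652.
F = −kT ln Z = −0.0467 × ln(1.4652) = −0.0467 × 0.38199 = -0.0178 eV.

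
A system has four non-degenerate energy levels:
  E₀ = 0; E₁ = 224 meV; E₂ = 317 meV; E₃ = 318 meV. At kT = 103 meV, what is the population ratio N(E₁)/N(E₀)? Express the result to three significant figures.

n₁/n₀ = exp[−(E₁−E₀)/kT] = exp(−(224 meV)/(103 meV)) = exp(-2.1748) = 0.114.

0.114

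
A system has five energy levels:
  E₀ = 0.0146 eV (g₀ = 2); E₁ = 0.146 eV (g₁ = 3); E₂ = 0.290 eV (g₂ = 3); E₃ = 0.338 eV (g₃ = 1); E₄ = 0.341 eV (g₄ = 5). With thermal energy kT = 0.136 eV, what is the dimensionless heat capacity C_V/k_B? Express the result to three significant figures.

Eᵢ/kT = 0.10735, 1.0735, 2.1324, 2.4853, 2.5074.
Z = Σ gᵢe^(−Eᵢ/kT) = 2·e^(−0.10735) + 3·e^(−1.0735) + 3·e^(−2.1324) + 1·e^(−2.4853) + 5·e^(−2.5074) = 1.7964 + 1.0254 + 0.35566 + 0.083301 + 0.40740 = 3.6682.
⟨E⟩ = 0.12163 eV, ⟨E²⟩ = 0.029726 eV².
C_V/k_B = (⟨E²⟩ − ⟨E⟩²)/(kT)² = (0.029726 − 0.014794)/0.018496 = 0.807.

0.807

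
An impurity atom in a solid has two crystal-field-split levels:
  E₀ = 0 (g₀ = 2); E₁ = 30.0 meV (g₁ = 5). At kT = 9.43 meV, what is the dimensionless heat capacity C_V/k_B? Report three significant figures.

0.862

Eᵢ/kT = 0, 3.1813.
Z = Σ gᵢe^(−Eᵢ/kT) = 2·e^(−0) + 5·e^(−3.1813) = 2.0000 + 0.20766 = 2.2077.
⟨E⟩ = 2.8219 meV, ⟨E²⟩ = 84.656 meV².
C_V/k_B = (⟨E²⟩ − ⟨E⟩²)/(kT)² = (84.656 − 7.9631)/88.925 = 0.862.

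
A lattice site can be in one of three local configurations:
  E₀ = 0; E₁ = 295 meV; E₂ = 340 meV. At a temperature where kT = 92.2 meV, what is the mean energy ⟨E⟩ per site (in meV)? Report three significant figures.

19.3 meV

Eᵢ/kT = 0, 3.1996, 3.6876.
Z = Σ e^(−Eᵢ/kT) = e^(−0) + e^(−3.1996) + e^(−3.6876) = 1.0000 + 0.040779 + 0.025032 = 1.0658.
⟨E⟩ = Σ Eᵢ e^(−Eᵢ/kT) / Z = (0·1.0000 + 295·0.040779 + 340·0.025032) / 1.0658 = 19.3 meV.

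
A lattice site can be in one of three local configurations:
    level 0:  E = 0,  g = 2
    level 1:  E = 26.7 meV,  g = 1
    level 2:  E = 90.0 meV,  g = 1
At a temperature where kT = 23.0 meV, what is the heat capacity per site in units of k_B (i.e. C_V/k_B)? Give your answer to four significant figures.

Eᵢ/kT = 0, 1.16087, 3.91304.
Z = Σ gᵢe^(−Eᵢ/kT) = 2·e^(−0) + 1·e^(−1.16087) + 1·e^(−3.91304) = 2.00000 + 0.313214 + 0.0199797 = 2.33319.
⟨E⟩ = 4.35498 meV, ⟨E²⟩ = 165.063 meV².
C_V/k_B = (⟨E²⟩ − ⟨E⟩²)/(kT)² = (165.063 − 18.9659)/529.000 = 0.2762.

0.2762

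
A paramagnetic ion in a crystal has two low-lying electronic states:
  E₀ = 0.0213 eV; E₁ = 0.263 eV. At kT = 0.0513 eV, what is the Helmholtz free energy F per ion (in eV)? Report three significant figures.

Eᵢ/kT = 0.41520, 5.1267.
Z = Σ e^(−Eᵢ/kT) = e^(−0.41520) + e^(−5.1267) = 0.66021 + 0.0059361 = 0.66615.
F = −kT ln Z = −0.0513 × ln(0.66615) = −0.0513 × -0.40624 = 0.0208 eV.

0.0208 eV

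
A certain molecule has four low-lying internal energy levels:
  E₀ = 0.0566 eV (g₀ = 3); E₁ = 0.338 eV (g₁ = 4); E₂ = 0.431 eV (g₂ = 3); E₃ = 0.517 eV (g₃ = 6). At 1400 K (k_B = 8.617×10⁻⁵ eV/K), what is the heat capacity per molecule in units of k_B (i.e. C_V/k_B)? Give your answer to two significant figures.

k_BT = 8.617×10⁻⁵ × 1400 K = 0.1206 eV.
Eᵢ/kT = 0.4693, 2.803, 3.574, 4.287.
Z = Σ gᵢe^(−Eᵢ/kT) = 3·e^(−0.4693) + 4·e^(−2.803) + 3·e^(−3.574) + 6·e^(−4.287) = 1.876 + 0.2425 + 0.08413 + 0.08248 = 2.285.
⟨E⟩ = 0.1169 eV, ⟨E²⟩ = 0.03124 eV².
C_V/k_B = (⟨E²⟩ − ⟨E⟩²)/(kT)² = (0.03124 − 0.01367)/0.01454 = 1.2.

1.2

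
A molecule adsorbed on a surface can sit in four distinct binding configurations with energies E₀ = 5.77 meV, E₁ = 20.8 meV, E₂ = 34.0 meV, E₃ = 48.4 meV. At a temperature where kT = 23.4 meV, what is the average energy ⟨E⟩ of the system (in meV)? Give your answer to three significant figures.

Eᵢ/kT = 0.24658, 0.88889, 1.4530, 2.0684.
Z = Σ e^(−Eᵢ/kT) = e^(−0.24658) + e^(−0.88889) + e^(−1.4530) + e^(−2.0684) = 0.78147 + 0.41111 + 0.23387 + 0.12639 = 1.5528.
⟨E⟩ = Σ Eᵢ e^(−Eᵢ/kT) / Z = (5.77·0.78147 + 20.8·0.41111 + 34.0·0.23387 + 48.4·0.12639) / 1.5528 = 17.5 meV.

17.5 meV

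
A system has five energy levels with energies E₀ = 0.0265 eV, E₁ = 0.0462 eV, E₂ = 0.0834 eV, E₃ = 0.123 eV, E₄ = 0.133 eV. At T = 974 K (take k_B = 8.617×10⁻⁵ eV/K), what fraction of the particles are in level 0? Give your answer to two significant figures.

0.35

k_BT = 8.617×10⁻⁵ × 974 K = 0.08393 eV.
Eᵢ/kT = 0.3157, 0.5505, 0.9937, 1.466, 1.585.
Z = Σ e^(−Eᵢ/kT) = e^(−0.3157) + e^(−0.5505) + e^(−0.9937) + e^(−1.466) + e^(−1.585) = 0.7293 + 0.5767 + 0.3702 + 0.2308 + 0.2049 = 2.112.
P₀ = e^(−E₀/kT) / Z = 0.7293/2.112 = 0.35.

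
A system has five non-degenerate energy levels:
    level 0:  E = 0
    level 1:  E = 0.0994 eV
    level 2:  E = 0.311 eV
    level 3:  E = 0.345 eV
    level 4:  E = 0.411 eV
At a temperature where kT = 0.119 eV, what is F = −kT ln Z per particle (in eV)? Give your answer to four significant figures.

-0.05546 eV

Eᵢ/kT = 0, 0.835294, 2.61345, 2.89916, 3.45378.
Z = Σ e^(−Eᵢ/kT) = e^(−0) + e^(−0.835294) + e^(−2.61345) + e^(−2.89916) + e^(−3.45378) = 1.00000 + 0.433747 + 0.0732813 + 0.0550695 + 0.0316259 = 1.59372.
F = −kT ln Z = −0.119 × ln(1.59372) = −0.119 × 0.466071 = -0.05546 eV.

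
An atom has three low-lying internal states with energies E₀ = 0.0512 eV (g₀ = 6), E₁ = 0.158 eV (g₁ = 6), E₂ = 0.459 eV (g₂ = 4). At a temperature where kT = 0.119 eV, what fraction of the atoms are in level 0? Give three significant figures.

0.700

Eᵢ/kT = 0.43025, 1.3277, 3.8571.
Z = Σ gᵢe^(−Eᵢ/kT) = 6·e^(−0.43025) + 6·e^(−1.3277) + 4·e^(−3.8571) = 3.9021 + 1.5905 + 0.084517 = 5.5771.
P₀ = g₀ e^(−E₀/kT) / Z = 3.9021/5.5771 = 0.700.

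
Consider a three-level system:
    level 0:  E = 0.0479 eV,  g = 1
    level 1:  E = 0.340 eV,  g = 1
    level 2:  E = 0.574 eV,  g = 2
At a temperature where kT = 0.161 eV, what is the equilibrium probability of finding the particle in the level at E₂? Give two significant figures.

Eᵢ/kT = 0.2975, 2.112, 3.565.
Z = Σ gᵢe^(−Eᵢ/kT) = 1·e^(−0.2975) + 1·e^(−2.112) + 2·e^(−3.565) = 0.7427 + 0.1210 + 0.05659 = 0.9203.
P₂ = g₂ e^(−E₂/kT) / Z = 0.05659/0.9203 = 0.061.

0.061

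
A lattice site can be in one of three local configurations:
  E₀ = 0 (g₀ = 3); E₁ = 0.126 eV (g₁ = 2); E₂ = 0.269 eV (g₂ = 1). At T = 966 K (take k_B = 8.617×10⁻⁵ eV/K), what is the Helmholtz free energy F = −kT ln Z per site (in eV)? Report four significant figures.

k_BT = 8.617×10⁻⁵ × 966 K = 0.0832402 eV.
Eᵢ/kT = 0, 1.51369, 3.23161.
Z = Σ gᵢe^(−Eᵢ/kT) = 3·e^(−0) + 2·e^(−1.51369) + 1·e^(−3.23161) = 3.00000 + 0.440193 + 0.0394939 = 3.47969.
F = −kT ln Z = −0.0832402 × ln(3.47969) = −0.0832402 × 1.24694 = -0.1038 eV.

-0.1038 eV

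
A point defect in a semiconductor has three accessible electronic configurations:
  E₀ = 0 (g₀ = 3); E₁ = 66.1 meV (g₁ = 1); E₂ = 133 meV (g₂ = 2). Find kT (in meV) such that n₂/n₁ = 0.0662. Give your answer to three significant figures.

n₂/n₁ = (g₂/g₁) exp[−(E₂−E₁)/kT] = 0.0662.
⇒ (E₂−E₁)/kT = ln((2/1)/0.0662) = ln(30.211) = 3.4082.
kT = 66.9 meV / 3.4082 = 19.6 meV.

19.6 meV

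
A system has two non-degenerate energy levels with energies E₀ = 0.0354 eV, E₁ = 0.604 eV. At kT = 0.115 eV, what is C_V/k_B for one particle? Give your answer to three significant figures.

Eᵢ/kT = 0.30783, 5.2522.
Z = Σ e^(−Eᵢ/kT) = e^(−0.30783) + e^(−5.2522) = 0.73504 + 0.0052360 = 0.74028.
⟨E⟩ = 0.039422 eV, ⟨E²⟩ = 0.0038246 eV².
C_V/k_B = (⟨E²⟩ − ⟨E⟩²)/(kT)² = (0.0038246 − 0.0015541)/0.013225 = 0.172.

0.172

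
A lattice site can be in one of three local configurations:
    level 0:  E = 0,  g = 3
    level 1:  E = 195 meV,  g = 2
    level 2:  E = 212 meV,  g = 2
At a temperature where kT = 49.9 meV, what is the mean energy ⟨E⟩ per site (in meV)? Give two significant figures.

4.5 meV

Eᵢ/kT = 0, 3.908, 4.248.
Z = Σ gᵢe^(−Eᵢ/kT) = 3·e^(−0) + 2·e^(−3.908) + 2·e^(−4.248) = 3.000 + 0.04016 + 0.02859 = 3.069.
⟨E⟩ = Σ Eᵢ gᵢe^(−Eᵢ/kT) / Z = (0·3.000 + 195·0.04016 + 212·0.02859) / 3.069 = 4.5 meV.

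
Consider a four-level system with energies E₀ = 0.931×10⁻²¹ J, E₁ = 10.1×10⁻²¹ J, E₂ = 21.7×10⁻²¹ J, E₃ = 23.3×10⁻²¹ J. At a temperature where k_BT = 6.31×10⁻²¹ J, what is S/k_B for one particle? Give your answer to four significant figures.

Eᵢ/kT = 0.147544, 1.60063, 3.43899, 3.69255.
Z = Σ e^(−Eᵢ/kT) = e^(−0.147544) + e^(−1.60063) + e^(−3.43899) + e^(−3.69255) = 0.862824 + 0.201769 + 0.0320971 + 0.0249084 = 1.12160.
⟨E⟩ = Σ EᵢPᵢ = 3.67157 ×10⁻²¹ J.
S/k_B = ln Z + ⟨E⟩/kT = ln(1.12160) + 3.67157/6.31 = 0.114756 + 0.581865 = 0.6966.

0.6966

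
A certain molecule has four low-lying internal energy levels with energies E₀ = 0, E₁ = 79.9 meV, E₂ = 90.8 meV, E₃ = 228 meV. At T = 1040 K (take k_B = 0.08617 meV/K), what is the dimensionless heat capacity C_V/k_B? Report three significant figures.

k_BT = 0.08617 × 1040 K = 89.617 meV.
Eᵢ/kT = 0, 0.89157, 1.0132, 2.5442.
Z = Σ e^(−Eᵢ/kT) = e^(−0) + e^(−0.89157) + e^(−1.0132) + e^(−2.5442) = 1.0000 + 0.41001 + 0.36306 + 0.078536 = 1.8516.
⟨E⟩ = 45.167 meV, ⟨E²⟩ = 5235.2 meV².
C_V/k_B = (⟨E²⟩ − ⟨E⟩²)/(kT)² = (5235.2 − 2040.1)/8031.2 = 0.398.

0.398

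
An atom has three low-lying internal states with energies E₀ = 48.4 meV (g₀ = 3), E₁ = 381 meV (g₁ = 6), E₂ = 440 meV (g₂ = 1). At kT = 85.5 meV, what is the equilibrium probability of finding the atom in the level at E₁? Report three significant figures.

0.0392

Eᵢ/kT = 0.56608, 4.4561, 5.1462.
Z = Σ gᵢe^(−Eᵢ/kT) = 3·e^(−0.56608) + 6·e^(−4.4561) + 1·e^(−5.1462) = 1.7032 + 0.069645 + 0.0058215 = 1.7787.
P₁ = g₁ e^(−E₁/kT) / Z = 0.069645/1.7787 = 0.0392.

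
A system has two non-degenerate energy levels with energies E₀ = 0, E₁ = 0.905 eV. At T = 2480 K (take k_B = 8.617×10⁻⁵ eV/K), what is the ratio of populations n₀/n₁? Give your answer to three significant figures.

69.1

k_BT = 8.617×10⁻⁵ × 2480 K = 0.21370 eV.
n₀/n₁ = exp[−(E₀−E₁)/kT] = exp(−(-0.905 eV)/(0.21370 eV)) = exp(4.2349) = 69.1.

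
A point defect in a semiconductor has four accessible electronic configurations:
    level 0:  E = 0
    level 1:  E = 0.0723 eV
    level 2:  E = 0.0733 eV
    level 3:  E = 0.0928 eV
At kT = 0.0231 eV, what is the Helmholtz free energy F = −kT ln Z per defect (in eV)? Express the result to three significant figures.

-0.00228 eV

Eᵢ/kT = 0, 3.1299, 3.1732, 4.0173.
Z = Σ e^(−Eᵢ/kT) = e^(−0) + e^(−3.1299) + e^(−3.1732) + e^(−4.0173) = 1.0000 + 0.043722 + 0.041869 + 0.018002 = 1.1036.
F = −kT ln Z = −0.0231 × ln(1.1036) = −0.0231 × 0.098578 = -0.00228 eV.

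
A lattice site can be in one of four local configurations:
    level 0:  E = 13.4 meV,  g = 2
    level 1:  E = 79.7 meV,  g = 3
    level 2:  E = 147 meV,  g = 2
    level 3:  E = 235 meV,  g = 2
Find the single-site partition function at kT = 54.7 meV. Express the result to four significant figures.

Z = 2.428

Eᵢ/kT = 0.244973, 1.45704, 2.68739, 4.29616.
Z = Σ gᵢe^(−Eᵢ/kT) = 2·e^(−0.244973) + 3·e^(−1.45704) + 2·e^(−2.68739) + 2·e^(−4.29616) = 1.56545 + 0.698774 + 0.136117 + 0.0272415 = 2.42758.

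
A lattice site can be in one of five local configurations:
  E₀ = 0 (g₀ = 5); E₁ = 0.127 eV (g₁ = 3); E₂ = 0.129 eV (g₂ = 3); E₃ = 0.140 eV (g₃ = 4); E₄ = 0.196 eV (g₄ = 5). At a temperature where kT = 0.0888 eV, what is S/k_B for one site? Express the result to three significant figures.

Eᵢ/kT = 0, 1.4302, 1.4527, 1.5766, 2.2072.
Z = Σ gᵢe^(−Eᵢ/kT) = 5·e^(−0) + 3·e^(−1.4302) + 3·e^(−1.4527) + 4·e^(−1.5766) + 5·e^(−2.2072) = 5.0000 + 0.71778 + 0.70181 + 0.82671 + 0.55004 = 7.7963.
⟨E⟩ = Σ EᵢPᵢ = 0.051978 eV.
S/k_B = ln Z + ⟨E⟩/kT = ln(7.7963) + 0.051978/0.0888 = 2.0536 + 0.58534 = 2.64.

2.64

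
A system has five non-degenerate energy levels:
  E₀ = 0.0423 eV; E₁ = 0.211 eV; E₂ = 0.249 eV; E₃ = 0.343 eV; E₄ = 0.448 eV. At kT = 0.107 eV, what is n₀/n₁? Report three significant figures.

n₀/n₁ = exp[−(E₀−E₁)/kT] = exp(−(-0.1687 eV)/(0.107 eV)) = exp(1.5766) = 4.84.

4.84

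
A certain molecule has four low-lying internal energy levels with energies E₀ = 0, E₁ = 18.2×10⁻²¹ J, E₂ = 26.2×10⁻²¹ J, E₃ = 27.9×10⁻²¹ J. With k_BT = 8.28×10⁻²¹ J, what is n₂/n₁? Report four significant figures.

0.3805

n₂/n₁ = exp[−(E₂−E₁)/kT] = exp(−(8.0 ×10⁻²¹ J)/(8.28 ×10⁻²¹ J)) = exp(-0.966184) = 0.3805.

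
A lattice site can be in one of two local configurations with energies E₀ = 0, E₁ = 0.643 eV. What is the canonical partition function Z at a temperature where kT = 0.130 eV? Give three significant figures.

Z = 1.01

Eᵢ/kT = 0, 4.9462.
Z = Σ e^(−Eᵢ/kT) = e^(−0) + e^(−4.9462) = 1.0000 + 0.0071104 = 1.0071.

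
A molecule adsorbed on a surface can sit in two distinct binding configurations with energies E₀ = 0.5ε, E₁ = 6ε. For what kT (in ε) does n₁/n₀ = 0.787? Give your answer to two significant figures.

n₁/n₀ = exp[−(E₁−E₀)/kT] = 0.787.
⇒ (E₁−E₀)/kT = ln(1/0.787) = ln(1.271) = 0.2398.
kT = 5.5ε / 0.2398 = 23 ε.

23 ε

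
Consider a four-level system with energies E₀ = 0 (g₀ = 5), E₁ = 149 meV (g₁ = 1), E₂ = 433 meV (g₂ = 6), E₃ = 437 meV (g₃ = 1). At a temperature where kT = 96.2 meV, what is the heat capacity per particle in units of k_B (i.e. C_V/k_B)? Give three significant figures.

Eᵢ/kT = 0, 1.5489, 4.5010, 4.5426.
Z = Σ gᵢe^(−Eᵢ/kT) = 5·e^(−0) + 1·e^(−1.5489) + 6·e^(−4.5010) + 1·e^(−4.5426) = 5.0000 + 0.21248 + 0.066587 + 0.010646 = 5.2897.
⟨E⟩ = 12.315 meV, ⟨E²⟩ = 3636.2 meV².
C_V/k_B = (⟨E²⟩ − ⟨E⟩²)/(kT)² = (3636.2 − 151.66)/9254.4 = 0.377.

0.377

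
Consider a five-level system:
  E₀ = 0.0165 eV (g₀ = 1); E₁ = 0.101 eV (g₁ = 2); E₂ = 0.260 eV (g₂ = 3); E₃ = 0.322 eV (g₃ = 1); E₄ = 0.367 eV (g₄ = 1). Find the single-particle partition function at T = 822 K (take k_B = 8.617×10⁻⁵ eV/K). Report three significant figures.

k_BT = 8.617×10⁻⁵ × 822 K = 0.070832 eV.
Eᵢ/kT = 0.23295, 1.4259, 3.6707, 4.5460, 5.1813.
Z = Σ gᵢe^(−Eᵢ/kT) = 1·e^(−0.23295) + 2·e^(−1.4259) + 3·e^(−3.6707) + 1·e^(−4.5460) + 1·e^(−5.1813) = 0.79219 + 0.48058 + 0.076376 + 0.010610 + 0.0056207 = 1.3654.

Z = 1.37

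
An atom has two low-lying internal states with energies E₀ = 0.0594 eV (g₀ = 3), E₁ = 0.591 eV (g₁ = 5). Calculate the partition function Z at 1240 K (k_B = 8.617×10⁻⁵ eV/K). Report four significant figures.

k_BT = 8.617×10⁻⁵ × 1240 K = 0.106851 eV.
Eᵢ/kT = 0.555914, 5.53107.
Z = Σ gᵢe^(−Eᵢ/kT) = 3·e^(−0.555914) + 5·e^(−5.53107) = 1.72064 + 0.0198087 = 1.74045.

Z = 1.740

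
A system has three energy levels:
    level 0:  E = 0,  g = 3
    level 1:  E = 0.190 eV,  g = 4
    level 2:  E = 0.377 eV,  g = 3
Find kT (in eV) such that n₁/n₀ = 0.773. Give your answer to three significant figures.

n₁/n₀ = (g₁/g₀) exp[−(E₁−E₀)/kT] = 0.773.
⇒ (E₁−E₀)/kT = ln((4/3)/0.773) = ln(1.7249) = 0.54517.
kT = 0.190 eV / 0.54517 = 0.349 eV.

0.349 eV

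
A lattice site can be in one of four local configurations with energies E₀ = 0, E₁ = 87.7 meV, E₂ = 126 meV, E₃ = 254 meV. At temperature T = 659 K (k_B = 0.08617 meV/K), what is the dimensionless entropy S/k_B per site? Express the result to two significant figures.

0.75

k_BT = 0.08617 × 659 K = 56.79 meV.
Eᵢ/kT = 0, 1.544, 2.219, 4.473.
Z = Σ e^(−Eᵢ/kT) = e^(−0) + e^(−1.544) + e^(−2.219) + e^(−4.473) = 1.000 + 0.2135 + 0.1087 + 0.01141 = 1.334.
⟨E⟩ = Σ EᵢPᵢ = 26.48 meV.
S/k_B = ln Z + ⟨E⟩/kT = ln(1.334) + 26.48/56.79 = 0.2882 + 0.4663 = 0.75.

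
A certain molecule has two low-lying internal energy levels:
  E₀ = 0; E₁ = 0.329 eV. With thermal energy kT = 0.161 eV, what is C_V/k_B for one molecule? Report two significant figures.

0.42

Eᵢ/kT = 0, 2.043.
Z = Σ e^(−Eᵢ/kT) = e^(−0) + e^(−2.043) = 1.000 + 0.1296 = 1.130.
⟨E⟩ = 0.03773 eV, ⟨E²⟩ = 0.01241 eV².
C_V/k_B = (⟨E²⟩ − ⟨E⟩²)/(kT)² = (0.01241 − 0.001424)/0.02592 = 0.42.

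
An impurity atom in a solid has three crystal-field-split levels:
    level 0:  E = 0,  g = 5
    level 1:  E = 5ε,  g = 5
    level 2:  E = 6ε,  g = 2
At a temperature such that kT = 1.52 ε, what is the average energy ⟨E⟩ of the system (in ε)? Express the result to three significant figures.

0.223 ε

Eᵢ/kT = 0, 3.2895, 3.9474.
Z = Σ gᵢe^(−Eᵢ/kT) = 5·e^(−0) + 5·e^(−3.2895) + 2·e^(−3.9474) = 5.0000 + 0.18636 + 0.038610 = 5.2250.
⟨E⟩ = Σ Eᵢ gᵢe^(−Eᵢ/kT) / Z = (0·5.0000 + 5·0.18636 + 6·0.038610) / 5.2250 = 0.223 ε.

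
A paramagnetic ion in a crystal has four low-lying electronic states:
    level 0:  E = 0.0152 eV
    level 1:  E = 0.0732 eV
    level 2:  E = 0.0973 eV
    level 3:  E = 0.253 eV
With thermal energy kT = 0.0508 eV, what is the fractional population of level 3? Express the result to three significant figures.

0.00607

Eᵢ/kT = 0.29921, 1.4409, 1.9154, 4.9803.
Z = Σ e^(−Eᵢ/kT) = e^(−0.29921) + e^(−1.4409) + e^(−1.9154) + e^(−4.9803) = 0.74140 + 0.23671 + 0.14728 + 0.0068720 = 1.1323.
P₃ = e^(−E₃/kT) / Z = 0.0068720/1.1323 = 0.00607.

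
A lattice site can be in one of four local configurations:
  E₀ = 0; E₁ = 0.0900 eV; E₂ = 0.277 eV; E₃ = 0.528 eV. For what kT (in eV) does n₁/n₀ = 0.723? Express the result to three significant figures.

0.277 eV

n₁/n₀ = exp[−(E₁−E₀)/kT] = 0.723.
⇒ (E₁−E₀)/kT = ln(1/0.723) = ln(1.3831) = 0.32433.
kT = 0.0900 eV / 0.32433 = 0.277 eV.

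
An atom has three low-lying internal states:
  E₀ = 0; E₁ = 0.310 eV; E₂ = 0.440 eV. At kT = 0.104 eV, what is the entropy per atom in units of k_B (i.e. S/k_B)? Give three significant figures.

Eᵢ/kT = 0, 2.9808, 4.2308.
Z = Σ e^(−Eᵢ/kT) = e^(−0) + e^(−2.9808) + e^(−4.2308) = 1.0000 + 0.050752 + 0.014541 = 1.0653.
⟨E⟩ = Σ EᵢPᵢ = 0.020775 eV.
S/k_B = ln Z + ⟨E⟩/kT = ln(1.0653) + 0.020775/0.104 = 0.063256 + 0.19976 = 0.263.

0.263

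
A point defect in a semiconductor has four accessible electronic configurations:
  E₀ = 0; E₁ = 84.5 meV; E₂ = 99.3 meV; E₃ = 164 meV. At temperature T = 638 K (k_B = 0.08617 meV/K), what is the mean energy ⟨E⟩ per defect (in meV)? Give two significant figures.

30 meV

k_BT = 0.08617 × 638 K = 54.98 meV.
Eᵢ/kT = 0, 1.537, 1.806, 2.983.
Z = Σ e^(−Eᵢ/kT) = e^(−0) + e^(−1.537) + e^(−1.806) + e^(−2.983) = 1.000 + 0.2150 + 0.1643 + 0.05064 = 1.430.
⟨E⟩ = Σ Eᵢ e^(−Eᵢ/kT) / Z = (0·1.000 + 84.5·0.2150 + 99.3·0.1643 + 164·0.05064) / 1.430 = 30 meV.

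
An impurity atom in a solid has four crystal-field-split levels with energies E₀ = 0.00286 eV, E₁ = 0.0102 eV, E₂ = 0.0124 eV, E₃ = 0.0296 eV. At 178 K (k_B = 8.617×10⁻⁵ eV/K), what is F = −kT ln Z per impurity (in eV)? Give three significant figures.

k_BT = 8.617×10⁻⁵ × 178 K = 0.015338 eV.
Eᵢ/kT = 0.18646, 0.66501, 0.80845, 1.9298.
Z = Σ e^(−Eᵢ/kT) = e^(−0.18646) + e^(−0.66501) + e^(−0.80845) + e^(−1.9298) = 0.82989 + 0.51427 + 0.44555 + 0.14518 = 1.9349.
F = −kT ln Z = −0.015338 × ln(1.9349) = −0.015338 × 0.66006 = -0.0101 eV.

-0.0101 eV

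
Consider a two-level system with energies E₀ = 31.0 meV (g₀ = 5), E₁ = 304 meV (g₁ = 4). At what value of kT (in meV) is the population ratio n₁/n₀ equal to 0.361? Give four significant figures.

n₁/n₀ = (g₁/g₀) exp[−(E₁−E₀)/kT] = 0.361.
⇒ (E₁−E₀)/kT = ln((4/5)/0.361) = ln(2.21607) = 0.795735.
kT = 273.0 meV / 0.795735 = 343.1 meV.

343.1 meV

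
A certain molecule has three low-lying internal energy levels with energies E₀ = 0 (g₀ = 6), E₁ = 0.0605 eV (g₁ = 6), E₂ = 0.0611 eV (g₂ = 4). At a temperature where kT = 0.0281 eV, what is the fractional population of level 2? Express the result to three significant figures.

0.0636

Eᵢ/kT = 0, 2.1530, 2.1744.
Z = Σ gᵢe^(−Eᵢ/kT) = 6·e^(−0) + 6·e^(−2.1530) + 4·e^(−2.1744) = 6.0000 + 0.69681 + 0.45471 = 7.1515.
P₂ = g₂ e^(−E₂/kT) / Z = 0.45471/7.1515 = 0.0636.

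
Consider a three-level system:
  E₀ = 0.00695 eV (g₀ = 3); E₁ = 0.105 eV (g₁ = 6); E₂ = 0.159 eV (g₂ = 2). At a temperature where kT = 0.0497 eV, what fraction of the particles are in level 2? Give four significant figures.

Eᵢ/kT = 0.139839, 2.11268, 3.19920.
Z = Σ gᵢe^(−Eᵢ/kT) = 3·e^(−0.139839) + 6·e^(−2.11268) + 2·e^(−3.19920) = 2.60849 + 0.725481 + 0.0815897 = 3.41556.
P₂ = g₂ e^(−E₂/kT) / Z = 0.0815897/3.41556 = 0.02389.

0.02389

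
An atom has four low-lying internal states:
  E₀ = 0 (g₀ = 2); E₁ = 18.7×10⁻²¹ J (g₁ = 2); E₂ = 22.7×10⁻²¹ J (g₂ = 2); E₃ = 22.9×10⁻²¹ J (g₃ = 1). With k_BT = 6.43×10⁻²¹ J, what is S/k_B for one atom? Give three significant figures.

1.07

Eᵢ/kT = 0, 2.9082, 3.5303, 3.5614.
Z = Σ gᵢe^(−Eᵢ/kT) = 2·e^(−0) + 2·e^(−2.9082) + 2·e^(−3.5303) + 1·e^(−3.5614) = 2.0000 + 0.10915 + 0.058592 + 0.028399 = 2.1961.
⟨E⟩ = Σ EᵢPᵢ = 1.8312 ×10⁻²¹ J.
S/k_B = ln Z + ⟨E⟩/kT = ln(2.1961) + 1.8312/6.43 = 0.78668 + 0.28479 = 1.07.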